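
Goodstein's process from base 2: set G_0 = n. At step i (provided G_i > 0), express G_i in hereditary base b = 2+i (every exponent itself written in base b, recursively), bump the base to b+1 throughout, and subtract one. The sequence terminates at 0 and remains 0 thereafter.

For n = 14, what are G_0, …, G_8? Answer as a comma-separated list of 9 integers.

14, 110, 1281, 18750, 326591, 5862840, 134404971, 3487116548, 100000555551

step 0: 14 = 2^(2 + 1) + 2^2 + 2; sub 3 for 2: 3^(3 + 1) + 3^3 + 3; = 111; G_1 = 111−1 = 110
step 1: 110 = 3^(3 + 1) + 3^3 + 2; sub 4 for 3: 4^(4 + 1) + 4^4 + 2; = 1282; G_2 = 1282−1 = 1281
step 2: 1281 = 4^(4 + 1) + 4^4 + 1; sub 5 for 4: 5^(5 + 1) + 5^5 + 1; = 18751; G_3 = 18751−1 = 18750
step 3: 18750 = 5^(5 + 1) + 5^5; sub 6 for 5: 6^(6 + 1) + 6^6; = 326592; G_4 = 326592−1 = 326591
step 4: 326591 = 6^(6 + 1) + 5·6^5 + 5·6^4 + 5·6^3 + 5·6^2 + 5·6 + 5; sub 7 for 6: 7^(7 + 1) + 5·7^5 + 5·7^4 + 5·7^3 + 5·7^2 + 5·7 + 5; = 5862841; G_5 = 5862841−1 = 5862840
step 5: 5862840 = 7^(7 + 1) + 5·7^5 + 5·7^4 + 5·7^3 + 5·7^2 + 5·7 + 4; sub 8 for 7: 8^(8 + 1) + 5·8^5 + 5·8^4 + 5·8^3 + 5·8^2 + 5·8 + 4; = 134404972; G_6 = 134404972−1 = 134404971
step 6: 134404971 = 8^(8 + 1) + 5·8^5 + 5·8^4 + 5·8^3 + 5·8^2 + 5·8 + 3; sub 9 for 8: 9^(9 + 1) + 5·9^5 + 5·9^4 + 5·9^3 + 5·9^2 + 5·9 + 3; = 3487116549; G_7 = 3487116549−1 = 3487116548
step 7: 3487116548 = 9^(9 + 1) + 5·9^5 + 5·9^4 + 5·9^3 + 5·9^2 + 5·9 + 2; sub 10 for 9: 10^(10 + 1) + 5·10^5 + 5·10^4 + 5·10^3 + 5·10^2 + 5·10 + 2; = 100000555552; G_8 = 100000555552−1 = 100000555551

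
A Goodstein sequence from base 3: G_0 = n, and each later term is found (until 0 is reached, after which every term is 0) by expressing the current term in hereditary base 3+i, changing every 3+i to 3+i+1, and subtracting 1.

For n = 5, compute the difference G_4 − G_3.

-1

5 —HB3→ 3 + 2 —bump→ 4 + 2 = 6 —(−1)→ 5
5 —HB4→ 4 + 1 —bump→ 5 + 1 = 6 —(−1)→ 5
5 —HB5→ 5 —bump→ 6 = 6 —(−1)→ 5
5 —HB6→ 5 —bump→ 5 = 5 —(−1)→ 4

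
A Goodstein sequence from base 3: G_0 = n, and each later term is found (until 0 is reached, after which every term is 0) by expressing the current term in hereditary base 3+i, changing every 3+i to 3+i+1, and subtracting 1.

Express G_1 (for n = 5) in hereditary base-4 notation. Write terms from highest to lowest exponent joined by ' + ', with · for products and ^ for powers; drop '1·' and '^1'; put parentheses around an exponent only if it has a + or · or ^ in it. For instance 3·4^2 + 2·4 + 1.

4 + 1

G_0 = 5. HB_3(5) = 3 + 2. Bump = 6. G_1 = 5.
G_1 = 5. HB_4(5) = 4 + 1. Bump = 6. G_2 = 5.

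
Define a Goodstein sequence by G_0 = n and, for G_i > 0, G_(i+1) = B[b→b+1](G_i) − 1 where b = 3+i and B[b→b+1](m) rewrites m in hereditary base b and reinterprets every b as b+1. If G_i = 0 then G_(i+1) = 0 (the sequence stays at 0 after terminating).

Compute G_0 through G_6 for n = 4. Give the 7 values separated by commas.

4, 4, 4, 3, 2, 1, 0

step 0: 4 = 3 + 1; sub 4 for 3: 4 + 1; = 5; G_1 = 5−1 = 4
step 1: 4 = 4; sub 5 for 4: 5; = 5; G_2 = 5−1 = 4
step 2: 4 = 4; sub 6 for 5: 4; = 4; G_3 = 4−1 = 3
step 3: 3 = 3; sub 7 for 6: 3; = 3; G_4 = 3−1 = 2
step 4: 2 = 2; sub 8 for 7: 2; = 2; G_5 = 2−1 = 1
step 5: 1 = 1; sub 9 for 8: 1; = 1; G_6 = 1−1 = 0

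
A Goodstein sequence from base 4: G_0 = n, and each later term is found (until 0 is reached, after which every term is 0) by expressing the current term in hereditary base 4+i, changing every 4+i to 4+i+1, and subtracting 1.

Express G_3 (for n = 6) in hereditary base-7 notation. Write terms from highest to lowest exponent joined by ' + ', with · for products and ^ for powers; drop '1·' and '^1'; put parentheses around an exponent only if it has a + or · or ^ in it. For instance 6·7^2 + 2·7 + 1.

6

G_0 = 6. HB_4(6) = 4 + 2. Bump = 7. G_1 = 6.
G_1 = 6. HB_5(6) = 5 + 1. Bump = 7. G_2 = 6.
G_2 = 6. HB_6(6) = 6. Bump = 7. G_3 = 6.
G_3 = 6. HB_7(6) = 6. Bump = 6. G_4 = 5.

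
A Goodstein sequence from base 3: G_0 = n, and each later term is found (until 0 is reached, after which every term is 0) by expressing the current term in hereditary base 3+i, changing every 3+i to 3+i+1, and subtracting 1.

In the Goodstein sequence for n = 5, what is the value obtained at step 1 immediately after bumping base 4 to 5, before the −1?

G_0=5  [base 3] 3 + 2  →[3↦4]→  4 + 2 = 6  −1 ⇒ G_1=5
G_1=5  [base 4] 4 + 1  →[4↦5]→  5 + 1 = 6  −1 ⇒ G_2=5

6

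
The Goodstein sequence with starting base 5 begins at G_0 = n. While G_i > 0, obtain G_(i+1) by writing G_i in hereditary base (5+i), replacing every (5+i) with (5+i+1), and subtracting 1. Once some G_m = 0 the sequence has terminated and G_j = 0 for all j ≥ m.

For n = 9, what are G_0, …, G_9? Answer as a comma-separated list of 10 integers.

9, 9, 9, 9, 9, 9, 8, 7, 6, 5

[0] 9 ≡ 5 + 4 (base 5). Lift 6: 10. −1: 9.
[1] 9 ≡ 6 + 3 (base 6). Lift 7: 10. −1: 9.
[2] 9 ≡ 7 + 2 (base 7). Lift 8: 10. −1: 9.
[3] 9 ≡ 8 + 1 (base 8). Lift 9: 10. −1: 9.
[4] 9 ≡ 9 (base 9). Lift 10: 10. −1: 9.
[5] 9 ≡ 9 (base 10). Lift 11: 9. −1: 8.
[6] 8 ≡ 8 (base 11). Lift 12: 8. −1: 7.
[7] 7 ≡ 7 (base 12). Lift 13: 7. −1: 6.
[8] 6 ≡ 6 (base 13). Lift 14: 6. −1: 5.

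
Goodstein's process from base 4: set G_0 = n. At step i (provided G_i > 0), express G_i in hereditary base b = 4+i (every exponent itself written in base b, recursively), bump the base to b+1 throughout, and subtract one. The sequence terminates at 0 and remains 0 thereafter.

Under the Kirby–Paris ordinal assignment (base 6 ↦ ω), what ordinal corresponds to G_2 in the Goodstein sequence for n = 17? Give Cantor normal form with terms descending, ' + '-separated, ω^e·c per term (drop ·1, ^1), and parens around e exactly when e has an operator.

ω·5 + 5

i=0: 17 = 4^2 + 1 (b=4); 4→5: 5^2 + 1 = 26; 26−1 = 25
i=1: 25 = 5^2 (b=5); 5→6: 6^2 = 36; 36−1 = 35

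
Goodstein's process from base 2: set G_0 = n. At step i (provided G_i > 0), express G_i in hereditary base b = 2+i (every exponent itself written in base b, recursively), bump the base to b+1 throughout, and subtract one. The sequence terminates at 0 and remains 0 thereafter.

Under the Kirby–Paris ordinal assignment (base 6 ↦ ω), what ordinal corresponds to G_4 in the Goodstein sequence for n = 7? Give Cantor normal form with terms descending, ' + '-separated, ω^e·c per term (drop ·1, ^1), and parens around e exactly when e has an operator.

ω^ω + 1

(0) 7|_2 = 2^2 + 2 + 1 ↦ 3^3 + 3 + 1|_3 = 31 ⇒ 30
(1) 30|_3 = 3^3 + 3 ↦ 4^4 + 4|_4 = 260 ⇒ 259
(2) 259|_4 = 4^4 + 3 ↦ 5^5 + 3|_5 = 3128 ⇒ 3127
(3) 3127|_5 = 5^5 + 2 ↦ 6^6 + 2|_6 = 46658 ⇒ 46657
(4) 46657|_6 = 6^6 + 1 ↦ 7^7 + 1|_7 = 823544 ⇒ 823543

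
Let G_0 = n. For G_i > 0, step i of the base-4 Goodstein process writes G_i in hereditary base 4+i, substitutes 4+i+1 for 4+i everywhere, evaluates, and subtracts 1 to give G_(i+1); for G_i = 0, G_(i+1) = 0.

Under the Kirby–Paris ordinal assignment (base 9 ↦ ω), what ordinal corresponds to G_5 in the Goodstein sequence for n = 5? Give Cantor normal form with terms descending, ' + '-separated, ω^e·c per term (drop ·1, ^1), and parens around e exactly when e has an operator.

[0] 5 ≡ 4 + 1 (base 4). Lift 5: 6. −1: 5.
[1] 5 ≡ 5 (base 5). Lift 6: 6. −1: 5.
[2] 5 ≡ 5 (base 6). Lift 7: 5. −1: 4.
[3] 4 ≡ 4 (base 7). Lift 8: 4. −1: 3.
[4] 3 ≡ 3 (base 8). Lift 9: 3. −1: 2.

2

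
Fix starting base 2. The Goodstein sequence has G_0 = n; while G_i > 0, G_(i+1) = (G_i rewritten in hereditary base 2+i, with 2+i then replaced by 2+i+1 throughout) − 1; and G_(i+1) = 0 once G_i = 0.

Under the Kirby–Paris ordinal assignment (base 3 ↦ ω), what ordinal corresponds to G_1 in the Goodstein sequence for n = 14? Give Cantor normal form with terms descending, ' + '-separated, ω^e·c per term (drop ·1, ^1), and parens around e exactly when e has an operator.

G_0 = 14. HB_2(14) = 2^(2 + 1) + 2^2 + 2. Bump = 111. G_1 = 110.
G_1 = 110. HB_3(110) = 3^(3 + 1) + 3^3 + 2. Bump = 1282. G_2 = 1281.

ω^(ω + 1) + ω^ω + 2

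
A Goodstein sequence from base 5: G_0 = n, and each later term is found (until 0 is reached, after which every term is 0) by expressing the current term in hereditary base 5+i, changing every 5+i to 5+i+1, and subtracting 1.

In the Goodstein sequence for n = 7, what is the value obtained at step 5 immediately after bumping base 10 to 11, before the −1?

5

(0) 7|_5 = 5 + 2 ↦ 6 + 2|_6 = 8 ⇒ 7
(1) 7|_6 = 6 + 1 ↦ 7 + 1|_7 = 8 ⇒ 7
(2) 7|_7 = 7 ↦ 8|_8 = 8 ⇒ 7
(3) 7|_8 = 7 ↦ 7|_9 = 7 ⇒ 6
(4) 6|_9 = 6 ↦ 6|_10 = 6 ⇒ 5
(5) 5|_10 = 5 ↦ 5|_11 = 5 ⇒ 4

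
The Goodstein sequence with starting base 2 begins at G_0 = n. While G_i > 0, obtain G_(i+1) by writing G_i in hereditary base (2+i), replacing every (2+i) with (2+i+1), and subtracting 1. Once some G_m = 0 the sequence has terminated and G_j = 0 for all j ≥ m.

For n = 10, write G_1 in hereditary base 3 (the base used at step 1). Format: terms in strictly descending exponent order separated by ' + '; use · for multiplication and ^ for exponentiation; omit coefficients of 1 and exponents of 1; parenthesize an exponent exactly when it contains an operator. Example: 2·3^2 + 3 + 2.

3^(3 + 1) + 2

base 2: 10 = 2^(2 + 1) + 2; at 3: 3^(3 + 1) + 3 = 84; next = 83
base 3: 83 = 3^(3 + 1) + 2; at 4: 4^(4 + 1) + 2 = 1026; next = 1025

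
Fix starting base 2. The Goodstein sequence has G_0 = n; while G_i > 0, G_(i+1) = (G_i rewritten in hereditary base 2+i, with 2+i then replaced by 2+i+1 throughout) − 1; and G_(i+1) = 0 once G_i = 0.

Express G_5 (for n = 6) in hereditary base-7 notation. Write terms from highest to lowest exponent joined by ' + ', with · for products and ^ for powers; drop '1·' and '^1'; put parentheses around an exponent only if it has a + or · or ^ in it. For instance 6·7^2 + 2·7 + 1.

i=0: 6 = 2^2 + 2 (b=2); 2→3: 3^3 + 3 = 30; 30−1 = 29
i=1: 29 = 3^3 + 2 (b=3); 3→4: 4^4 + 2 = 258; 258−1 = 257
i=2: 257 = 4^4 + 1 (b=4); 4→5: 5^5 + 1 = 3126; 3126−1 = 3125
i=3: 3125 = 5^5 (b=5); 5→6: 6^6 = 46656; 46656−1 = 46655
i=4: 46655 = 5·6^5 + 5·6^4 + 5·6^3 + 5·6^2 + 5·6 + 5 (b=6); 6→7: 5·7^5 + 5·7^4 + 5·7^3 + 5·7^2 + 5·7 + 5 = 98040; 98040−1 = 98039
i=5: 98039 = 5·7^5 + 5·7^4 + 5·7^3 + 5·7^2 + 5·7 + 4 (b=7); 7→8: 5·8^5 + 5·8^4 + 5·8^3 + 5·8^2 + 5·8 + 4 = 187244; 187244−1 = 187243

5·7^5 + 5·7^4 + 5·7^3 + 5·7^2 + 5·7 + 4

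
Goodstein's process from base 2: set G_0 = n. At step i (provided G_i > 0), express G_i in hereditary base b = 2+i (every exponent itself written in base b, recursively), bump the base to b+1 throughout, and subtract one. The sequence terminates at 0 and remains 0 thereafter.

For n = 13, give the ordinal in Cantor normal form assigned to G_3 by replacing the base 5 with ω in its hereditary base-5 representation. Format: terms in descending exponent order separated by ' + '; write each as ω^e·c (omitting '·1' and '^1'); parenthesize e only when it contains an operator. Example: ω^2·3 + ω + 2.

base 2: 13 = 2^(2 + 1) + 2^2 + 1; at 3: 3^(3 + 1) + 3^3 + 1 = 109; next = 108
base 3: 108 = 3^(3 + 1) + 3^3; at 4: 4^(4 + 1) + 4^4 = 1280; next = 1279
base 4: 1279 = 4^(4 + 1) + 3·4^3 + 3·4^2 + 3·4 + 3; at 5: 5^(5 + 1) + 3·5^3 + 3·5^2 + 3·5 + 3 = 16093; next = 16092
base 5: 16092 = 5^(5 + 1) + 3·5^3 + 3·5^2 + 3·5 + 2; at 6: 6^(6 + 1) + 3·6^3 + 3·6^2 + 3·6 + 2 = 280712; next = 280711

ω^(ω + 1) + ω^3·3 + ω^2·3 + ω·3 + 2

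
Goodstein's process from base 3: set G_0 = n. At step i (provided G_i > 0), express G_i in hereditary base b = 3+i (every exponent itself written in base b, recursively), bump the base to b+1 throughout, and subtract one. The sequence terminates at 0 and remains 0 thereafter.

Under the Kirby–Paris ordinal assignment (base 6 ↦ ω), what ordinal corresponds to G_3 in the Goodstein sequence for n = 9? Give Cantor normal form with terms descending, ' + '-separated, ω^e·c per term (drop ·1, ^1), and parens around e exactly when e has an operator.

G_0=9  [base 3] 3^2  →[3↦4]→  4^2 = 16  −1 ⇒ G_1=15
G_1=15  [base 4] 3·4 + 3  →[4↦5]→  3·5 + 3 = 18  −1 ⇒ G_2=17
G_2=17  [base 5] 3·5 + 2  →[5↦6]→  3·6 + 2 = 20  −1 ⇒ G_3=19

ω·3 + 1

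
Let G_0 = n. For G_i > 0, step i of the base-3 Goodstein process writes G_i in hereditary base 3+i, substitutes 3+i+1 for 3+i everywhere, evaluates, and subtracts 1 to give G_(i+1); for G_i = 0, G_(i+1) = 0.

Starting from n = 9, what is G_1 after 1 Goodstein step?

G_0 = 9. HB_3(9) = 3^2. Bump = 16. G_1 = 15.
G_1 = 15. HB_4(15) = 3·4 + 3. Bump = 18. G_2 = 17.

15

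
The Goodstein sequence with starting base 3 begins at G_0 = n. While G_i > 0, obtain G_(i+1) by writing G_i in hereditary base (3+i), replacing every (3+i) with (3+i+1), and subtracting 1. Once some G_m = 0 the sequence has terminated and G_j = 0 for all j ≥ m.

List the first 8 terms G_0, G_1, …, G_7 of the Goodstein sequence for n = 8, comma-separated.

8, 9, 10, 11, 11, 11, 11, 11

8 —HB3→ 2·3 + 2 —bump→ 2·4 + 2 = 10 —(−1)→ 9
9 —HB4→ 2·4 + 1 —bump→ 2·5 + 1 = 11 —(−1)→ 10
10 —HB5→ 2·5 —bump→ 2·6 = 12 —(−1)→ 11
11 —HB6→ 6 + 5 —bump→ 7 + 5 = 12 —(−1)→ 11
11 —HB7→ 7 + 4 —bump→ 8 + 4 = 12 —(−1)→ 11
11 —HB8→ 8 + 3 —bump→ 9 + 3 = 12 —(−1)→ 11
11 —HB9→ 9 + 2 —bump→ 10 + 2 = 12 —(−1)→ 11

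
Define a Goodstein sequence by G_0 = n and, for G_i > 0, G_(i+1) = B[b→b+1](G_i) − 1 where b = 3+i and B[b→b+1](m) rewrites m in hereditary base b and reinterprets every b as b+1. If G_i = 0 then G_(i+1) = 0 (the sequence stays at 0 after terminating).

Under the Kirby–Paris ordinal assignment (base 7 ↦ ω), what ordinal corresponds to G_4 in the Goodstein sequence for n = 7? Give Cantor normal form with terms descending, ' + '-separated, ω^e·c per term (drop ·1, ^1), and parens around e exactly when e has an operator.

ω + 2

G_0 = 7. HB_3(7) = 2·3 + 1. Bump = 9. G_1 = 8.
G_1 = 8. HB_4(8) = 2·4. Bump = 10. G_2 = 9.
G_2 = 9. HB_5(9) = 5 + 4. Bump = 10. G_3 = 9.
G_3 = 9. HB_6(9) = 6 + 3. Bump = 10. G_4 = 9.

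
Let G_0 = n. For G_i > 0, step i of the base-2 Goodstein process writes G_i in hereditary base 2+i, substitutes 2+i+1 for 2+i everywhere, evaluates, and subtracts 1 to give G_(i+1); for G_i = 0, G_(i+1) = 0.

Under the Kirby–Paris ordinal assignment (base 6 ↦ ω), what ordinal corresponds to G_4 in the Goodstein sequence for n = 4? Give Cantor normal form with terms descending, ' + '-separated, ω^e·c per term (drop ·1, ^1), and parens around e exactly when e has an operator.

base 2: 4 = 2^2; at 3: 3^3 = 27; next = 26
base 3: 26 = 2·3^2 + 2·3 + 2; at 4: 2·4^2 + 2·4 + 2 = 42; next = 41
base 4: 41 = 2·4^2 + 2·4 + 1; at 5: 2·5^2 + 2·5 + 1 = 61; next = 60
base 5: 60 = 2·5^2 + 2·5; at 6: 2·6^2 + 2·6 = 84; next = 83
base 6: 83 = 2·6^2 + 6 + 5; at 7: 2·7^2 + 7 + 5 = 110; next = 109

ω^2·2 + ω + 5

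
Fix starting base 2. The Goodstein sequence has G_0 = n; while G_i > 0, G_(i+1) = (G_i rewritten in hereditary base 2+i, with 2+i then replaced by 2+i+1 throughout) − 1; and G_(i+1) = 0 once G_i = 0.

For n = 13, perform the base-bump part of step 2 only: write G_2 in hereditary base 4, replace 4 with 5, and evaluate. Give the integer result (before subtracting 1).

(0) 13|_2 = 2^(2 + 1) + 2^2 + 1 ↦ 3^(3 + 1) + 3^3 + 1|_3 = 109 ⇒ 108
(1) 108|_3 = 3^(3 + 1) + 3^3 ↦ 4^(4 + 1) + 4^4|_4 = 1280 ⇒ 1279
(2) 1279|_4 = 4^(4 + 1) + 3·4^3 + 3·4^2 + 3·4 + 3 ↦ 5^(5 + 1) + 3·5^3 + 3·5^2 + 3·5 + 3|_5 = 16093 ⇒ 16092

16093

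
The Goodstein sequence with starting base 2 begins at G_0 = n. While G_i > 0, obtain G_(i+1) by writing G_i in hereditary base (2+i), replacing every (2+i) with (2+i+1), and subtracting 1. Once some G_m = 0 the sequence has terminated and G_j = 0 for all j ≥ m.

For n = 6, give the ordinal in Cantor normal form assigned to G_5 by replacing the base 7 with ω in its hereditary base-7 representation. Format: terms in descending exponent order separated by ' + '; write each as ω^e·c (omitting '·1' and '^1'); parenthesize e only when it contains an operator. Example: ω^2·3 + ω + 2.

ω^5·5 + ω^4·5 + ω^3·5 + ω^2·5 + ω·5 + 4

(0) 6|_2 = 2^2 + 2 ↦ 3^3 + 3|_3 = 30 ⇒ 29
(1) 29|_3 = 3^3 + 2 ↦ 4^4 + 2|_4 = 258 ⇒ 257
(2) 257|_4 = 4^4 + 1 ↦ 5^5 + 1|_5 = 3126 ⇒ 3125
(3) 3125|_5 = 5^5 ↦ 6^6|_6 = 46656 ⇒ 46655
(4) 46655|_6 = 5·6^5 + 5·6^4 + 5·6^3 + 5·6^2 + 5·6 + 5 ↦ 5·7^5 + 5·7^4 + 5·7^3 + 5·7^2 + 5·7 + 5|_7 = 98040 ⇒ 98039
(5) 98039|_7 = 5·7^5 + 5·7^4 + 5·7^3 + 5·7^2 + 5·7 + 4 ↦ 5·8^5 + 5·8^4 + 5·8^3 + 5·8^2 + 5·8 + 4|_8 = 187244 ⇒ 187243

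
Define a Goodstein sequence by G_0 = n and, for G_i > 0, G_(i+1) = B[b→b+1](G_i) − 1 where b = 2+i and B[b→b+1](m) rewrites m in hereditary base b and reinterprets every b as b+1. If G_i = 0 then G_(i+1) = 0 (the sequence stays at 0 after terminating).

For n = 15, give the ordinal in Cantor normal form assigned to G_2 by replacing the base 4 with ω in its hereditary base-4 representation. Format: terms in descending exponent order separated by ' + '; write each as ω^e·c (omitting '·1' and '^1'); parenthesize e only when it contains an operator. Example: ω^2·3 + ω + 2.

base 2: 15 = 2^(2 + 1) + 2^2 + 2 + 1; at 3: 3^(3 + 1) + 3^3 + 3 + 1 = 112; next = 111
base 3: 111 = 3^(3 + 1) + 3^3 + 3; at 4: 4^(4 + 1) + 4^4 + 4 = 1284; next = 1283
base 4: 1283 = 4^(4 + 1) + 4^4 + 3; at 5: 5^(5 + 1) + 5^5 + 3 = 18753; next = 18752

ω^(ω + 1) + ω^ω + 3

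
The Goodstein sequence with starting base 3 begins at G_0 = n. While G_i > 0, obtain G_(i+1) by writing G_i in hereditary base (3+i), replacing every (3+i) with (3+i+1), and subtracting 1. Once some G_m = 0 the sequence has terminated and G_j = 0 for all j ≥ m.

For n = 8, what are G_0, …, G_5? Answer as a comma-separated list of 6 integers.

8, 9, 10, 11, 11, 11

G_0 = 8. HB_3(8) = 2·3 + 2. Bump = 10. G_1 = 9.
G_1 = 9. HB_4(9) = 2·4 + 1. Bump = 11. G_2 = 10.
G_2 = 10. HB_5(10) = 2·5. Bump = 12. G_3 = 11.
G_3 = 11. HB_6(11) = 6 + 5. Bump = 12. G_4 = 11.
G_4 = 11. HB_7(11) = 7 + 4. Bump = 12. G_5 = 11.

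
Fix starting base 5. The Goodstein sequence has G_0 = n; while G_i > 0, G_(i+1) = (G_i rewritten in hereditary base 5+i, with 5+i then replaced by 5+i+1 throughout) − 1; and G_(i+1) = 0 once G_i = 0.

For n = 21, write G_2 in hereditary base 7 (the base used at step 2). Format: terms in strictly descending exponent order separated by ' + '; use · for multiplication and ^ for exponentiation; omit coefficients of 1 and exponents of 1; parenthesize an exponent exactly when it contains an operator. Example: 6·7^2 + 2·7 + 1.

3·7 + 6

base 5: 21 = 4·5 + 1; at 6: 4·6 + 1 = 25; next = 24
base 6: 24 = 4·6; at 7: 4·7 = 28; next = 27
base 7: 27 = 3·7 + 6; at 8: 3·8 + 6 = 30; next = 29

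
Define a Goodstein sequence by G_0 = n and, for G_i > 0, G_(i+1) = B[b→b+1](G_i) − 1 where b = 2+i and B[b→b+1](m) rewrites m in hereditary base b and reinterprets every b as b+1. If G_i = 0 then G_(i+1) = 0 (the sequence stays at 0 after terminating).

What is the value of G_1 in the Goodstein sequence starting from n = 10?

83

[0] 10 ≡ 2^(2 + 1) + 2 (base 2). Lift 3: 84. −1: 83.
[1] 83 ≡ 3^(3 + 1) + 2 (base 3). Lift 4: 1026. −1: 1025.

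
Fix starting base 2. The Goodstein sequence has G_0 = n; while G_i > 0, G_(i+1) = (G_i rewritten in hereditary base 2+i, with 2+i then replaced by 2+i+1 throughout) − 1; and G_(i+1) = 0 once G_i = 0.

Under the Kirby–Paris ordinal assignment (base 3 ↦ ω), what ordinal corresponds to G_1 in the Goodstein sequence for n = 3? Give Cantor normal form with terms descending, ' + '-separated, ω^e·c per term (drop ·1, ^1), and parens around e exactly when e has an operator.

ω

3 —HB2→ 2 + 1 —bump→ 3 + 1 = 4 —(−1)→ 3
3 —HB3→ 3 —bump→ 4 = 4 —(−1)→ 3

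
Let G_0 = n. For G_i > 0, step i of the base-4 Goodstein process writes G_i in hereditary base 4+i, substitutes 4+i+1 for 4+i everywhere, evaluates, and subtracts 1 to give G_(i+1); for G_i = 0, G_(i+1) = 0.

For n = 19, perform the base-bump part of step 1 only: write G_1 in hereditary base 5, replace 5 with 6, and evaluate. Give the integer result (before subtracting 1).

38

i=0: 19 = 4^2 + 3 (b=4); 4→5: 5^2 + 3 = 28; 28−1 = 27
i=1: 27 = 5^2 + 2 (b=5); 5→6: 6^2 + 2 = 38; 38−1 = 37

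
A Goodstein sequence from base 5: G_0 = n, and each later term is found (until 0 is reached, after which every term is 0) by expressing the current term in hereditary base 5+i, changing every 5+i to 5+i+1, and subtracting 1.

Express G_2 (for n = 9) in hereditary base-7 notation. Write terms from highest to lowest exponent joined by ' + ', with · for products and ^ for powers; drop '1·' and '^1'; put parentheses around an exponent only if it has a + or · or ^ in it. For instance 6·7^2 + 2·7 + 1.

[0] 9 ≡ 5 + 4 (base 5). Lift 6: 10. −1: 9.
[1] 9 ≡ 6 + 3 (base 6). Lift 7: 10. −1: 9.
[2] 9 ≡ 7 + 2 (base 7). Lift 8: 10. −1: 9.

7 + 2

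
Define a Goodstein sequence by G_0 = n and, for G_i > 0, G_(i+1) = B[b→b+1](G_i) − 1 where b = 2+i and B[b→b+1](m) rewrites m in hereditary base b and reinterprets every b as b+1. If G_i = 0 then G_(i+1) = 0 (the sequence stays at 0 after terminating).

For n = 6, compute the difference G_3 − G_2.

2868

6 —HB2→ 2^2 + 2 —bump→ 3^3 + 3 = 30 —(−1)→ 29
29 —HB3→ 3^3 + 2 —bump→ 4^4 + 2 = 258 —(−1)→ 257
257 —HB4→ 4^4 + 1 —bump→ 5^5 + 1 = 3126 —(−1)→ 3125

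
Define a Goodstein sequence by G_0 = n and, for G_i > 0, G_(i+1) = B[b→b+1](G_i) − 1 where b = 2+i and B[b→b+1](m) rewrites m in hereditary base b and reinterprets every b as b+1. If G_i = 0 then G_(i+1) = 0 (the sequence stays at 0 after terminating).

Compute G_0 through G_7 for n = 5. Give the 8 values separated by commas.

5, 27, 255, 467, 775, 1197, 1751, 2454

G_0 = 5. HB_2(5) = 2^2 + 1. Bump = 28. G_1 = 27.
G_1 = 27. HB_3(27) = 3^3. Bump = 256. G_2 = 255.
G_2 = 255. HB_4(255) = 3·4^3 + 3·4^2 + 3·4 + 3. Bump = 468. G_3 = 467.
G_3 = 467. HB_5(467) = 3·5^3 + 3·5^2 + 3·5 + 2. Bump = 776. G_4 = 775.
G_4 = 775. HB_6(775) = 3·6^3 + 3·6^2 + 3·6 + 1. Bump = 1198. G_5 = 1197.
G_5 = 1197. HB_7(1197) = 3·7^3 + 3·7^2 + 3·7. Bump = 1752. G_6 = 1751.
G_6 = 1751. HB_8(1751) = 3·8^3 + 3·8^2 + 2·8 + 7. Bump = 2455. G_7 = 2454.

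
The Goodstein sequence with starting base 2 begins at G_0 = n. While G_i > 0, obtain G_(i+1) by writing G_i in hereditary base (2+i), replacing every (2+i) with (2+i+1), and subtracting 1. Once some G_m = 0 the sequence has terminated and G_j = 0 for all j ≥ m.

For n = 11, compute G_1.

base 2: 11 = 2^(2 + 1) + 2 + 1; at 3: 3^(3 + 1) + 3 + 1 = 85; next = 84
base 3: 84 = 3^(3 + 1) + 3; at 4: 4^(4 + 1) + 4 = 1028; next = 1027

84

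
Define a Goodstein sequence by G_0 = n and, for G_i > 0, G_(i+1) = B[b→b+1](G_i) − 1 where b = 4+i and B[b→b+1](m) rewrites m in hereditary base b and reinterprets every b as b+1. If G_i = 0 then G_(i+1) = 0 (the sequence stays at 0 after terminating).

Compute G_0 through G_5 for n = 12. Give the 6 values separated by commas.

G_0 = 12. HB_4(12) = 3·4. Bump = 15. G_1 = 14.
G_1 = 14. HB_5(14) = 2·5 + 4. Bump = 16. G_2 = 15.
G_2 = 15. HB_6(15) = 2·6 + 3. Bump = 17. G_3 = 16.
G_3 = 16. HB_7(16) = 2·7 + 2. Bump = 18. G_4 = 17.
G_4 = 17. HB_8(17) = 2·8 + 1. Bump = 19. G_5 = 18.

12, 14, 15, 16, 17, 18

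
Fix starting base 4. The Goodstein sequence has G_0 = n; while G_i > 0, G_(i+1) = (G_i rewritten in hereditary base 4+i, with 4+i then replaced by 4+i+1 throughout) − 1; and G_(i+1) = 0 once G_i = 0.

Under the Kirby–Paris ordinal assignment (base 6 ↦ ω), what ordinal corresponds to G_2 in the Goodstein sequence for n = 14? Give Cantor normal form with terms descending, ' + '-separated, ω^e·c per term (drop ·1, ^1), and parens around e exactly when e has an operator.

i=0: 14 = 3·4 + 2 (b=4); 4→5: 3·5 + 2 = 17; 17−1 = 16
i=1: 16 = 3·5 + 1 (b=5); 5→6: 3·6 + 1 = 19; 19−1 = 18
i=2: 18 = 3·6 (b=6); 6→7: 3·7 = 21; 21−1 = 20

ω·3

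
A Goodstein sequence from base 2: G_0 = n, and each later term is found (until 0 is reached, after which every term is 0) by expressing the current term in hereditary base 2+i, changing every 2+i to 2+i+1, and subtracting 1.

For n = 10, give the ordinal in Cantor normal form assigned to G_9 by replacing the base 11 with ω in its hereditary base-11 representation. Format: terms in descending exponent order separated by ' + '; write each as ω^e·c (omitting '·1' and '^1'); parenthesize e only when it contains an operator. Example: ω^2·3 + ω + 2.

ω^ω·5 + ω^5·5 + ω^4·5 + ω^3·5 + ω^2·5 + ω·5

G_0 = 10. HB_2(10) = 2^(2 + 1) + 2. Bump = 84. G_1 = 83.
G_1 = 83. HB_3(83) = 3^(3 + 1) + 2. Bump = 1026. G_2 = 1025.
G_2 = 1025. HB_4(1025) = 4^(4 + 1) + 1. Bump = 15626. G_3 = 15625.
G_3 = 15625. HB_5(15625) = 5^(5 + 1). Bump = 279936. G_4 = 279935.
G_4 = 279935. HB_6(279935) = 5·6^6 + 5·6^5 + 5·6^4 + 5·6^3 + 5·6^2 + 5·6 + 5. Bump = 4215755. G_5 = 4215754.
G_5 = 4215754. HB_7(4215754) = 5·7^7 + 5·7^5 + 5·7^4 + 5·7^3 + 5·7^2 + 5·7 + 4. Bump = 84073324. G_6 = 84073323.
G_6 = 84073323. HB_8(84073323) = 5·8^8 + 5·8^5 + 5·8^4 + 5·8^3 + 5·8^2 + 5·8 + 3. Bump = 1937434593. G_7 = 1937434592.
G_7 = 1937434592. HB_9(1937434592) = 5·9^9 + 5·9^5 + 5·9^4 + 5·9^3 + 5·9^2 + 5·9 + 2. Bump = 50000555552. G_8 = 50000555551.
G_8 = 50000555551. HB_10(50000555551) = 5·10^10 + 5·10^5 + 5·10^4 + 5·10^3 + 5·10^2 + 5·10 + 1. Bump = 1426559238831. G_9 = 1426559238830.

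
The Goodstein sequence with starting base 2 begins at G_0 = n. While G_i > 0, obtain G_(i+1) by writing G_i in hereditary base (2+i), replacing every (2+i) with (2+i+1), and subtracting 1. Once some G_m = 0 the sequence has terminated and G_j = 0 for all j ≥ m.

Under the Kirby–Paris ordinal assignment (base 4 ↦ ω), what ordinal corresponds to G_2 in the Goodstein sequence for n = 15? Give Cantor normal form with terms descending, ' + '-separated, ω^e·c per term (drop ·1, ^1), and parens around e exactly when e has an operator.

ω^(ω + 1) + ω^ω + 3

step 0: 15 = 2^(2 + 1) + 2^2 + 2 + 1; sub 3 for 2: 3^(3 + 1) + 3^3 + 3 + 1; = 112; G_1 = 112−1 = 111
step 1: 111 = 3^(3 + 1) + 3^3 + 3; sub 4 for 3: 4^(4 + 1) + 4^4 + 4; = 1284; G_2 = 1284−1 = 1283
step 2: 1283 = 4^(4 + 1) + 4^4 + 3; sub 5 for 4: 5^(5 + 1) + 5^5 + 3; = 18753; G_3 = 18753−1 = 18752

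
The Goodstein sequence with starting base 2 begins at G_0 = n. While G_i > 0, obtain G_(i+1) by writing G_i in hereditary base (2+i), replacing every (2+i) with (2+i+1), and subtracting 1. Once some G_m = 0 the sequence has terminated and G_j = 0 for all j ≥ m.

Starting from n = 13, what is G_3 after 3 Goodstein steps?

[0] 13 ≡ 2^(2 + 1) + 2^2 + 1 (base 2). Lift 3: 109. −1: 108.
[1] 108 ≡ 3^(3 + 1) + 3^3 (base 3). Lift 4: 1280. −1: 1279.
[2] 1279 ≡ 4^(4 + 1) + 3·4^3 + 3·4^2 + 3·4 + 3 (base 4). Lift 5: 16093. −1: 16092.
[3] 16092 ≡ 5^(5 + 1) + 3·5^3 + 3·5^2 + 3·5 + 2 (base 5). Lift 6: 280712. −1: 280711.

16092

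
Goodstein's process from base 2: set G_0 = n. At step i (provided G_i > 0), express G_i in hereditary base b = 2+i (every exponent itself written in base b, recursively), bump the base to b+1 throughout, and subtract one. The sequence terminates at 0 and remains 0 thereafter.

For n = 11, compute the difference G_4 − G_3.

(0) 11|_2 = 2^(2 + 1) + 2 + 1 ↦ 3^(3 + 1) + 3 + 1|_3 = 85 ⇒ 84
(1) 84|_3 = 3^(3 + 1) + 3 ↦ 4^(4 + 1) + 4|_4 = 1028 ⇒ 1027
(2) 1027|_4 = 4^(4 + 1) + 3 ↦ 5^(5 + 1) + 3|_5 = 15628 ⇒ 15627
(3) 15627|_5 = 5^(5 + 1) + 2 ↦ 6^(6 + 1) + 2|_6 = 279938 ⇒ 279937

264310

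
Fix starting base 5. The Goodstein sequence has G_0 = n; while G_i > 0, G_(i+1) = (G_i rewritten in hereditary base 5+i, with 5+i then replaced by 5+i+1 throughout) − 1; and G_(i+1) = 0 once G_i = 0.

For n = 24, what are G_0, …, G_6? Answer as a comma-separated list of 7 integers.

24 —HB5→ 4·5 + 4 —bump→ 4·6 + 4 = 28 —(−1)→ 27
27 —HB6→ 4·6 + 3 —bump→ 4·7 + 3 = 31 —(−1)→ 30
30 —HB7→ 4·7 + 2 —bump→ 4·8 + 2 = 34 —(−1)→ 33
33 —HB8→ 4·8 + 1 —bump→ 4·9 + 1 = 37 —(−1)→ 36
36 —HB9→ 4·9 —bump→ 4·10 = 40 —(−1)→ 39
39 —HB10→ 3·10 + 9 —bump→ 3·11 + 9 = 42 —(−1)→ 41

24, 27, 30, 33, 36, 39, 41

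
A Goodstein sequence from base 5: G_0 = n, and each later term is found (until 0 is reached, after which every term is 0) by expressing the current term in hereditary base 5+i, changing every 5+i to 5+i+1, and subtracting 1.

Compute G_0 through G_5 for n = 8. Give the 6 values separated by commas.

8, 8, 8, 8, 8, 7

G_0=8  [base 5] 5 + 3  →[5↦6]→  6 + 3 = 9  −1 ⇒ G_1=8
G_1=8  [base 6] 6 + 2  →[6↦7]→  7 + 2 = 9  −1 ⇒ G_2=8
G_2=8  [base 7] 7 + 1  →[7↦8]→  8 + 1 = 9  −1 ⇒ G_3=8
G_3=8  [base 8] 8  →[8↦9]→  9 = 9  −1 ⇒ G_4=8
G_4=8  [base 9] 8  →[9↦10]→  8 = 8  −1 ⇒ G_5=7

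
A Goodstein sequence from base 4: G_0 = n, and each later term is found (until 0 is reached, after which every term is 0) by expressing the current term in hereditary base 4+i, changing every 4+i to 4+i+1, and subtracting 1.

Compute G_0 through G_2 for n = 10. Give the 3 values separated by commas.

i=0: 10 = 2·4 + 2 (b=4); 4→5: 2·5 + 2 = 12; 12−1 = 11
i=1: 11 = 2·5 + 1 (b=5); 5→6: 2·6 + 1 = 13; 13−1 = 12

10, 11, 12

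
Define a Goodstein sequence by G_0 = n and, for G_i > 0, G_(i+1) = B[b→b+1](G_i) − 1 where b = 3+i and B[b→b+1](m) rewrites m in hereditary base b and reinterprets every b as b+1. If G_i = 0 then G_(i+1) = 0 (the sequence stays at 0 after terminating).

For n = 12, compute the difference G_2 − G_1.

8

(0) 12|_3 = 3^2 + 3 ↦ 4^2 + 4|_4 = 20 ⇒ 19
(1) 19|_4 = 4^2 + 3 ↦ 5^2 + 3|_5 = 28 ⇒ 27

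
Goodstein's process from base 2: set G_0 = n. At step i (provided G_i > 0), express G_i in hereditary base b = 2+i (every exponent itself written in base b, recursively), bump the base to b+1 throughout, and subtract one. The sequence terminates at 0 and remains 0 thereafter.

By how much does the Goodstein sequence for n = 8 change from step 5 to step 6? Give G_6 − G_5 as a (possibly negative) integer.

[0] 8 ≡ 2^(2 + 1) (base 2). Lift 3: 81. −1: 80.
[1] 80 ≡ 2·3^3 + 2·3^2 + 2·3 + 2 (base 3). Lift 4: 554. −1: 553.
[2] 553 ≡ 2·4^4 + 2·4^2 + 2·4 + 1 (base 4). Lift 5: 6311. −1: 6310.
[3] 6310 ≡ 2·5^5 + 2·5^2 + 2·5 (base 5). Lift 6: 93396. −1: 93395.
[4] 93395 ≡ 2·6^6 + 2·6^2 + 6 + 5 (base 6). Lift 7: 1647196. −1: 1647195.
[5] 1647195 ≡ 2·7^7 + 2·7^2 + 7 + 4 (base 7). Lift 8: 33554572. −1: 33554571.

31907376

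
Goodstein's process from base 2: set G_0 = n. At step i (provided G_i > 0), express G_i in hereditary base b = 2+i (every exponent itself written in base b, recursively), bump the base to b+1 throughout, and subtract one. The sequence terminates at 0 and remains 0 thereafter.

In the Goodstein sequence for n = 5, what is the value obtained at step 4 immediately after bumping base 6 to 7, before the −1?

G_0=5  [base 2] 2^2 + 1  →[2↦3]→  3^3 + 1 = 28  −1 ⇒ G_1=27
G_1=27  [base 3] 3^3  →[3↦4]→  4^4 = 256  −1 ⇒ G_2=255
G_2=255  [base 4] 3·4^3 + 3·4^2 + 3·4 + 3  →[4↦5]→  3·5^3 + 3·5^2 + 3·5 + 3 = 468  −1 ⇒ G_3=467
G_3=467  [base 5] 3·5^3 + 3·5^2 + 3·5 + 2  →[5↦6]→  3·6^3 + 3·6^2 + 3·6 + 2 = 776  −1 ⇒ G_4=775
G_4=775  [base 6] 3·6^3 + 3·6^2 + 3·6 + 1  →[6↦7]→  3·7^3 + 3·7^2 + 3·7 + 1 = 1198  −1 ⇒ G_5=1197

1198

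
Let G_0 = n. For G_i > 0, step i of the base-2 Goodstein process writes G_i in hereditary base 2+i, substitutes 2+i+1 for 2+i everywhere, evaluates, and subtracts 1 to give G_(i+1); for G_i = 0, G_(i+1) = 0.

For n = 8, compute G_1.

base 2: 8 = 2^(2 + 1); at 3: 3^(3 + 1) = 81; next = 80
base 3: 80 = 2·3^3 + 2·3^2 + 2·3 + 2; at 4: 2·4^4 + 2·4^2 + 2·4 + 2 = 554; next = 553

80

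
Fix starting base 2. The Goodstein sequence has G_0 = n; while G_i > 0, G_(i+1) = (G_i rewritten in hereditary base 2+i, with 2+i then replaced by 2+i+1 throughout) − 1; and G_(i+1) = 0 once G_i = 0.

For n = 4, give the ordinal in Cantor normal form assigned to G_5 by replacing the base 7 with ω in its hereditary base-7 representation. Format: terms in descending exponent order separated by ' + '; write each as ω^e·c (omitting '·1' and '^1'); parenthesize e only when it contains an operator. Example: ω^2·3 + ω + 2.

G_0 = 4. HB_2(4) = 2^2. Bump = 27. G_1 = 26.
G_1 = 26. HB_3(26) = 2·3^2 + 2·3 + 2. Bump = 42. G_2 = 41.
G_2 = 41. HB_4(41) = 2·4^2 + 2·4 + 1. Bump = 61. G_3 = 60.
G_3 = 60. HB_5(60) = 2·5^2 + 2·5. Bump = 84. G_4 = 83.
G_4 = 83. HB_6(83) = 2·6^2 + 6 + 5. Bump = 110. G_5 = 109.
G_5 = 109. HB_7(109) = 2·7^2 + 7 + 4. Bump = 140. G_6 = 139.

ω^2·2 + ω + 4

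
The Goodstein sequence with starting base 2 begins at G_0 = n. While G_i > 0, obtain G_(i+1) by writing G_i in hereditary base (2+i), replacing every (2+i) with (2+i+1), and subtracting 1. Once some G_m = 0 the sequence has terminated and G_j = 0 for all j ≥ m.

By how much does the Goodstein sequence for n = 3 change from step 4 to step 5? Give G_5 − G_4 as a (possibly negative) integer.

G_0 = 3. HB_2(3) = 2 + 1. Bump = 4. G_1 = 3.
G_1 = 3. HB_3(3) = 3. Bump = 4. G_2 = 3.
G_2 = 3. HB_4(3) = 3. Bump = 3. G_3 = 2.
G_3 = 2. HB_5(2) = 2. Bump = 2. G_4 = 1.
G_4 = 1. HB_6(1) = 1. Bump = 1. G_5 = 0.

-1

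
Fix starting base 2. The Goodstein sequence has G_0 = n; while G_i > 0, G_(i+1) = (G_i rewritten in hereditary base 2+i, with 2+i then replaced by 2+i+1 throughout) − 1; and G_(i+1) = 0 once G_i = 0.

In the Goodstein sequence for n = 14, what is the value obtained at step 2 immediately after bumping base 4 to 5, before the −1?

step 0: 14 = 2^(2 + 1) + 2^2 + 2; sub 3 for 2: 3^(3 + 1) + 3^3 + 3; = 111; G_1 = 111−1 = 110
step 1: 110 = 3^(3 + 1) + 3^3 + 2; sub 4 for 3: 4^(4 + 1) + 4^4 + 2; = 1282; G_2 = 1282−1 = 1281
step 2: 1281 = 4^(4 + 1) + 4^4 + 1; sub 5 for 4: 5^(5 + 1) + 5^5 + 1; = 18751; G_3 = 18751−1 = 18750

18751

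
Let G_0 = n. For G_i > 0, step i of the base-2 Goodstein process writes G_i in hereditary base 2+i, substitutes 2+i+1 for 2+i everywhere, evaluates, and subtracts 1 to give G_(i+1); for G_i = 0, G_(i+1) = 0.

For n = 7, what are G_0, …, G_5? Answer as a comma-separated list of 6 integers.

7, 30, 259, 3127, 46657, 823543

base 2: 7 = 2^2 + 2 + 1; at 3: 3^3 + 3 + 1 = 31; next = 30
base 3: 30 = 3^3 + 3; at 4: 4^4 + 4 = 260; next = 259
base 4: 259 = 4^4 + 3; at 5: 5^5 + 3 = 3128; next = 3127
base 5: 3127 = 5^5 + 2; at 6: 6^6 + 2 = 46658; next = 46657
base 6: 46657 = 6^6 + 1; at 7: 7^7 + 1 = 823544; next = 823543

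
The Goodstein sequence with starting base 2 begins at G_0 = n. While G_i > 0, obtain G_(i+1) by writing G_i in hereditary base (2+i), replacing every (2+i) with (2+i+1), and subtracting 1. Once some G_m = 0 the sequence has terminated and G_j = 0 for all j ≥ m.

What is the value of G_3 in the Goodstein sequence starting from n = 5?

467

[0] 5 ≡ 2^2 + 1 (base 2). Lift 3: 28. −1: 27.
[1] 27 ≡ 3^3 (base 3). Lift 4: 256. −1: 255.
[2] 255 ≡ 3·4^3 + 3·4^2 + 3·4 + 3 (base 4). Lift 5: 468. −1: 467.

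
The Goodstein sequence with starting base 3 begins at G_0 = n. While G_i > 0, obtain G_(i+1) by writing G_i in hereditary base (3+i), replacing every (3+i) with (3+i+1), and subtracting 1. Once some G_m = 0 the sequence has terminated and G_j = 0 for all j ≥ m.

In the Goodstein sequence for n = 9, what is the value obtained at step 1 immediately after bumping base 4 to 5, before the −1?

18

G_0 = 9. HB_3(9) = 3^2. Bump = 16. G_1 = 15.
G_1 = 15. HB_4(15) = 3·4 + 3. Bump = 18. G_2 = 17.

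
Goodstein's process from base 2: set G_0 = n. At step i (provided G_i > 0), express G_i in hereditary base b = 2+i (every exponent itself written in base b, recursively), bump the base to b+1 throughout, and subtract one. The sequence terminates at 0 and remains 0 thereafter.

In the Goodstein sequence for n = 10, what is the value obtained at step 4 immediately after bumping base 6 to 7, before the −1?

4215755

step 0: 10 = 2^(2 + 1) + 2; sub 3 for 2: 3^(3 + 1) + 3; = 84; G_1 = 84−1 = 83
step 1: 83 = 3^(3 + 1) + 2; sub 4 for 3: 4^(4 + 1) + 2; = 1026; G_2 = 1026−1 = 1025
step 2: 1025 = 4^(4 + 1) + 1; sub 5 for 4: 5^(5 + 1) + 1; = 15626; G_3 = 15626−1 = 15625
step 3: 15625 = 5^(5 + 1); sub 6 for 5: 6^(6 + 1); = 279936; G_4 = 279936−1 = 279935
step 4: 279935 = 5·6^6 + 5·6^5 + 5·6^4 + 5·6^3 + 5·6^2 + 5·6 + 5; sub 7 for 6: 5·7^7 + 5·7^5 + 5·7^4 + 5·7^3 + 5·7^2 + 5·7 + 5; = 4215755; G_5 = 4215755−1 = 4215754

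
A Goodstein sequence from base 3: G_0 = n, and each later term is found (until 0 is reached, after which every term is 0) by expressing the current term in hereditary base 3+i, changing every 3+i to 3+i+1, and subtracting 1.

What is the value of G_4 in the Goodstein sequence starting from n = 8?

G_0=8  [base 3] 2·3 + 2  →[3↦4]→  2·4 + 2 = 10  −1 ⇒ G_1=9
G_1=9  [base 4] 2·4 + 1  →[4↦5]→  2·5 + 1 = 11  −1 ⇒ G_2=10
G_2=10  [base 5] 2·5  →[5↦6]→  2·6 = 12  −1 ⇒ G_3=11
G_3=11  [base 6] 6 + 5  →[6↦7]→  7 + 5 = 12  −1 ⇒ G_4=11
G_4=11  [base 7] 7 + 4  →[7↦8]→  8 + 4 = 12  −1 ⇒ G_5=11

11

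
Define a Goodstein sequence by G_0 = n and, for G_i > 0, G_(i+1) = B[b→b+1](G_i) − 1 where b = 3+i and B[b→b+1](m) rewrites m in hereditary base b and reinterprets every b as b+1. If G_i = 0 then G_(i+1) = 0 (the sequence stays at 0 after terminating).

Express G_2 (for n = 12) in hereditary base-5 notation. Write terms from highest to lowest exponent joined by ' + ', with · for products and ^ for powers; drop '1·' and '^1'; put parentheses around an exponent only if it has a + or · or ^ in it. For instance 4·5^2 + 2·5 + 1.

5^2 + 2

step 0: 12 = 3^2 + 3; sub 4 for 3: 4^2 + 4; = 20; G_1 = 20−1 = 19
step 1: 19 = 4^2 + 3; sub 5 for 4: 5^2 + 3; = 28; G_2 = 28−1 = 27
step 2: 27 = 5^2 + 2; sub 6 for 5: 6^2 + 2; = 38; G_3 = 38−1 = 37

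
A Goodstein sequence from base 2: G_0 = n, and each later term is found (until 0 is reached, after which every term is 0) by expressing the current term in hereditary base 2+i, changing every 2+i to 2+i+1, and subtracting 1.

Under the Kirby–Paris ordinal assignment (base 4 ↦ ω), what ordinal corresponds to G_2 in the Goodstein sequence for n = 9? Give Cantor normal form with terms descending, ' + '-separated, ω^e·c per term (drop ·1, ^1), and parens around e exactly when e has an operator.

G_0=9  [base 2] 2^(2 + 1) + 1  →[2↦3]→  3^(3 + 1) + 1 = 82  −1 ⇒ G_1=81
G_1=81  [base 3] 3^(3 + 1)  →[3↦4]→  4^(4 + 1) = 1024  −1 ⇒ G_2=1023

ω^ω·3 + ω^3·3 + ω^2·3 + ω·3 + 3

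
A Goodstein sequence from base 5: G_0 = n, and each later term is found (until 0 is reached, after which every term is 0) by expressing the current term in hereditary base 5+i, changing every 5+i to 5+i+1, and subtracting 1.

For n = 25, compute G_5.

51

i=0: 25 = 5^2 (b=5); 5→6: 6^2 = 36; 36−1 = 35
i=1: 35 = 5·6 + 5 (b=6); 6→7: 5·7 + 5 = 40; 40−1 = 39
i=2: 39 = 5·7 + 4 (b=7); 7→8: 5·8 + 4 = 44; 44−1 = 43
i=3: 43 = 5·8 + 3 (b=8); 8→9: 5·9 + 3 = 48; 48−1 = 47
i=4: 47 = 5·9 + 2 (b=9); 9→10: 5·10 + 2 = 52; 52−1 = 51
i=5: 51 = 5·10 + 1 (b=10); 10→11: 5·11 + 1 = 56; 56−1 = 55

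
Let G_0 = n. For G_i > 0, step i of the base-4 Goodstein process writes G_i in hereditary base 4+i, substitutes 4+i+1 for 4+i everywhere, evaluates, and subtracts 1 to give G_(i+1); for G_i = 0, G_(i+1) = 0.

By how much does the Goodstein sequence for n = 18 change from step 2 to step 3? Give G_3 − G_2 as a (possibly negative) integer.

[0] 18 ≡ 4^2 + 2 (base 4). Lift 5: 27. −1: 26.
[1] 26 ≡ 5^2 + 1 (base 5). Lift 6: 37. −1: 36.
[2] 36 ≡ 6^2 (base 6). Lift 7: 49. −1: 48.

12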